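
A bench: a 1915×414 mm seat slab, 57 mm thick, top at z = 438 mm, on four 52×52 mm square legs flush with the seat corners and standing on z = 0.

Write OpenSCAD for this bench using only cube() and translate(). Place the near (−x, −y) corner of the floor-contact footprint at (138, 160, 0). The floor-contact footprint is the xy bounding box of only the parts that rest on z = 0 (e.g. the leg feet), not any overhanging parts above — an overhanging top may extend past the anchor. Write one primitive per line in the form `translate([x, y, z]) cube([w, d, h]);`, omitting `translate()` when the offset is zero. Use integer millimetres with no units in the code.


// leg_h = 438 − 57 = 381
translate([138, 160, 381]) cube([1915, 414, 57]);
translate([138, 160, 0]) cube([52, 52, 381]);
translate([138, 522, 0]) cube([52, 52, 381]);
translate([2001, 160, 0]) cube([52, 52, 381]);
translate([2001, 522, 0]) cube([52, 52, 381]);


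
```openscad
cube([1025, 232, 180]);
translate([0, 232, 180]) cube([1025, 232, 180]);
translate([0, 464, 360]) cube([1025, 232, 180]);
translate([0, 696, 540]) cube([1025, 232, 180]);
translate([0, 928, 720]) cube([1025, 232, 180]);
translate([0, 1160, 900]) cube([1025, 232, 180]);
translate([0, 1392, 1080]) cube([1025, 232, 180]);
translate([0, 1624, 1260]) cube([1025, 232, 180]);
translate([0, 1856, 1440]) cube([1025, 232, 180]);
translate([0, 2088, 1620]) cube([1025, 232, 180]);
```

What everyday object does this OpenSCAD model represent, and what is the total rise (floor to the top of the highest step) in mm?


A staircase. The total rise is 1800 mm.

10 identical blocks, each offset up and back from the previous — a staircase. Each step is 180 mm tall and there are 10 of them, so the total rise is 10 × 180 = 1800 mm.


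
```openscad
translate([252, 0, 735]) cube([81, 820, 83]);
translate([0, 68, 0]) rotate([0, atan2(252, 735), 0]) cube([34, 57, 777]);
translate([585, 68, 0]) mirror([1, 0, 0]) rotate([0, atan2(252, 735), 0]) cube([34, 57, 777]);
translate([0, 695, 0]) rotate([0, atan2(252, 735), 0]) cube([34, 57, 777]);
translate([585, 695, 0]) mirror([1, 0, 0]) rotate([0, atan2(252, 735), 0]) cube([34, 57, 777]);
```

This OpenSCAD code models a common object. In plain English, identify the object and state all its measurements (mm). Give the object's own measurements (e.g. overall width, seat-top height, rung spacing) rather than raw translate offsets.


A sawhorse. A 81×820×83 mm beam (x, y, z) sits on two A-frame leg pairs. Each pair is two raked legs of 34×57 mm section (57 mm along y) splaying symmetrically in x. Each leg rises 735 mm vertically over 252 mm of horizontal reach and is 777 mm long along its own axis. Every leg's outer bottom edge rests on the floor and its outer top edge meets a bottom edge of the beam — the left legs (tilting toward +x) meet the beam's −x bottom edge, the right legs (their mirror images, tilting toward −x) meet its +x bottom edge — so the leg tops tuck under the beam, the beam's underside is 735 mm above the floor, and the feet are 585 mm apart outside-to-outside with the beam centred between them. The two leg pairs are set in 68 mm from either end of the beam.


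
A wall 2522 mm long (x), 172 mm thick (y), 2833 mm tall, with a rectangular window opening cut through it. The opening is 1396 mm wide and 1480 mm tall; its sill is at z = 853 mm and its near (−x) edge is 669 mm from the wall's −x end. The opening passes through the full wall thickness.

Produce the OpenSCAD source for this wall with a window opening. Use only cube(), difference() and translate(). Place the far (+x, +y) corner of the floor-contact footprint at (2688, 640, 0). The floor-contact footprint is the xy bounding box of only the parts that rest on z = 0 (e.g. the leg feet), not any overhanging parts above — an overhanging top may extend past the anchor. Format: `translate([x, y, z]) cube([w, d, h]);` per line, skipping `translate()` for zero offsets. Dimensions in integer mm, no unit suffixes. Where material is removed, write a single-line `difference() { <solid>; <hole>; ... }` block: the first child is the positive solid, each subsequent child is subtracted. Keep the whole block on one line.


difference() { translate([166, 468, 0]) cube([2522, 172, 2833]); translate([835, 468, 853]) cube([1396, 172, 1480]); }


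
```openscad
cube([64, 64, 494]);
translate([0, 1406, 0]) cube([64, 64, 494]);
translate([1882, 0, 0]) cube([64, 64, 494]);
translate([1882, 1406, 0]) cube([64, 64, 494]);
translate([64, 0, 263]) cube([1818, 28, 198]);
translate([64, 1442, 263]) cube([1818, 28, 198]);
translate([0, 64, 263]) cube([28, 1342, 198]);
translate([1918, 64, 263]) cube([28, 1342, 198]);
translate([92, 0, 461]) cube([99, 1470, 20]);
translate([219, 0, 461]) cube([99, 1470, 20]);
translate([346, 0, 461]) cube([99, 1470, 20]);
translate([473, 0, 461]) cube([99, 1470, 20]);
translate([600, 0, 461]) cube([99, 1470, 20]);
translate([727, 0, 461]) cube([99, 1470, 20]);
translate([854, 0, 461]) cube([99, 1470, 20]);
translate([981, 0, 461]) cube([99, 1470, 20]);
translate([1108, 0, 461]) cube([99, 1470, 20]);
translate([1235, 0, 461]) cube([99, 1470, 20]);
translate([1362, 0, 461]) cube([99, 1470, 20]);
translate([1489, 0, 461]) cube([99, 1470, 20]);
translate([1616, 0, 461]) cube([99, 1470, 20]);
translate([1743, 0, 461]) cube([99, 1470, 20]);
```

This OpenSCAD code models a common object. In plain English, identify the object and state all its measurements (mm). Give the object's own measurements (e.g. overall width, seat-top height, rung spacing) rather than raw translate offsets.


A bed frame 1946 mm long (x) by 1470 mm wide (y). Four 64×64 mm corner posts, 494 mm tall, at the corners of the footprint. Four rails of 28 mm thickness and 198 mm height run between adjacent posts with their undersides at z = 263 mm, their outer faces flush with the outside of the frame (the two x-running rails run between the posts' inner faces; the two y-running rails run between the posts' inner faces). 14 slats, each 99 mm wide (x) and 20 mm thick, lie across the top of the two x-running rails, running the full 1470 mm width of the frame in y; along x they sit between the end posts with a 28 mm gap after the −x posts and between neighbouring slats, leaving 40 mm before the +x posts.


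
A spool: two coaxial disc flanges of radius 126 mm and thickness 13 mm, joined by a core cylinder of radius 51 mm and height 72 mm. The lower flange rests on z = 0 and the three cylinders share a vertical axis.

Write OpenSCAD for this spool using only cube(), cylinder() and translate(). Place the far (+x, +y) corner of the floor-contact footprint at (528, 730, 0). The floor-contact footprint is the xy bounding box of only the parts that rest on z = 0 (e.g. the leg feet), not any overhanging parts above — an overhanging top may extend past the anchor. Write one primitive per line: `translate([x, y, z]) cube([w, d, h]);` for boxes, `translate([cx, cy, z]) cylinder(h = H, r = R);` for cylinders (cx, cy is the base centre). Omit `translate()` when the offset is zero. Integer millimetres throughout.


translate([402, 604, 0]) cylinder(h = 13, r = 126);
translate([402, 604, 13]) cylinder(h = 72, r = 51);
translate([402, 604, 85]) cylinder(h = 13, r = 126);


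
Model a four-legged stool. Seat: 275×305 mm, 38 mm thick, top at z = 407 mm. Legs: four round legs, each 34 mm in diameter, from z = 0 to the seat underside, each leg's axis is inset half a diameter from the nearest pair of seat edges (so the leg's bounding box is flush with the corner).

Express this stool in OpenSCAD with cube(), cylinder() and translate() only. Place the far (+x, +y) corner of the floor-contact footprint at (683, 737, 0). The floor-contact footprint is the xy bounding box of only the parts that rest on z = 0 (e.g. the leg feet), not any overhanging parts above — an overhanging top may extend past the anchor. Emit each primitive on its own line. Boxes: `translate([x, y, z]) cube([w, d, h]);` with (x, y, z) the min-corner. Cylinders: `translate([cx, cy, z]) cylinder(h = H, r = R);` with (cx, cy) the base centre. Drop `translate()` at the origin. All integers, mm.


// leg_h = 407 - 38 = 369
translate([408, 432, 369]) cube([275, 305, 38]);
translate([425, 449, 0]) cylinder(h = 369, r = 17);
translate([666, 449, 0]) cylinder(h = 369, r = 17);
translate([425, 720, 0]) cylinder(h = 369, r = 17);
translate([666, 720, 0]) cylinder(h = 369, r = 17);


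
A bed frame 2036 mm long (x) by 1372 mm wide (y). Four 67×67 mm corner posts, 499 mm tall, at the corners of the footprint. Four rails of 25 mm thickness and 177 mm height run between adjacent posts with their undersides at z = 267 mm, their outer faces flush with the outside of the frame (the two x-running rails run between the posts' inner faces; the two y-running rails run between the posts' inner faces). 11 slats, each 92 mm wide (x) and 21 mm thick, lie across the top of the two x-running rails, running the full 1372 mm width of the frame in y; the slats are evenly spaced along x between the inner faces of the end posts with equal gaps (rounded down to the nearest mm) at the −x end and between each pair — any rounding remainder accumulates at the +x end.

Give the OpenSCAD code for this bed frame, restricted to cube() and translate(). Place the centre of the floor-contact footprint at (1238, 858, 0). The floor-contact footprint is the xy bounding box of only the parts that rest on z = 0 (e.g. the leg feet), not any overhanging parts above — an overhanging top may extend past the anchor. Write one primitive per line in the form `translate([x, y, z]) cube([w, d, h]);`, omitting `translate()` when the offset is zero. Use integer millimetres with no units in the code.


translate([220, 172, 0]) cube([67, 67, 499]);
translate([220, 1477, 0]) cube([67, 67, 499]);
translate([2189, 172, 0]) cube([67, 67, 499]);
translate([2189, 1477, 0]) cube([67, 67, 499]);
translate([287, 172, 267]) cube([1902, 25, 177]);
translate([287, 1519, 267]) cube([1902, 25, 177]);
translate([220, 239, 267]) cube([25, 1238, 177]);
translate([2231, 239, 267]) cube([25, 1238, 177]);
translate([361, 172, 444]) cube([92, 1372, 21]);
translate([527, 172, 444]) cube([92, 1372, 21]);
translate([693, 172, 444]) cube([92, 1372, 21]);
translate([859, 172, 444]) cube([92, 1372, 21]);
translate([1025, 172, 444]) cube([92, 1372, 21]);
translate([1191, 172, 444]) cube([92, 1372, 21]);
translate([1357, 172, 444]) cube([92, 1372, 21]);
translate([1523, 172, 444]) cube([92, 1372, 21]);
translate([1689, 172, 444]) cube([92, 1372, 21]);
translate([1855, 172, 444]) cube([92, 1372, 21]);
translate([2021, 172, 444]) cube([92, 1372, 21]);


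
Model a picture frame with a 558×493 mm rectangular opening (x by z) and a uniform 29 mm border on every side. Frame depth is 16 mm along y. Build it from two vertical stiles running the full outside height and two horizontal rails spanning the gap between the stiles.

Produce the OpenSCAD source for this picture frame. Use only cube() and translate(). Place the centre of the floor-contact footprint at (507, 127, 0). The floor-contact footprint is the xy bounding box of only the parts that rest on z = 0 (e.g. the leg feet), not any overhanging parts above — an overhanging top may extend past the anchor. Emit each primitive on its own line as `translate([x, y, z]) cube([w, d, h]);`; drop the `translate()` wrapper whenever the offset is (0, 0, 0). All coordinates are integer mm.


translate([199, 119, 0]) cube([29, 16, 551]);
translate([786, 119, 0]) cube([29, 16, 551]);
translate([228, 119, 0]) cube([558, 16, 29]);
translate([228, 119, 522]) cube([558, 16, 29]);


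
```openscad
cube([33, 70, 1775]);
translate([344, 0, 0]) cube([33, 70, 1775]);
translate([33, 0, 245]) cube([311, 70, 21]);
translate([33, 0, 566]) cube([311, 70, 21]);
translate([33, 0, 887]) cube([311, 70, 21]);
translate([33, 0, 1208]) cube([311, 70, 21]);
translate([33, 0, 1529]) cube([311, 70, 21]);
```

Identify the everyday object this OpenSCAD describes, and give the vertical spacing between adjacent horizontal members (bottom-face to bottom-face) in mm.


A ladder. The rung spacing is 321 mm.

Two tall 33×70 posts with 5 short bars between them — a ladder. Adjacent rungs sit at z = 245 and z = 566, so the spacing is 566 − 245 = 321 mm.


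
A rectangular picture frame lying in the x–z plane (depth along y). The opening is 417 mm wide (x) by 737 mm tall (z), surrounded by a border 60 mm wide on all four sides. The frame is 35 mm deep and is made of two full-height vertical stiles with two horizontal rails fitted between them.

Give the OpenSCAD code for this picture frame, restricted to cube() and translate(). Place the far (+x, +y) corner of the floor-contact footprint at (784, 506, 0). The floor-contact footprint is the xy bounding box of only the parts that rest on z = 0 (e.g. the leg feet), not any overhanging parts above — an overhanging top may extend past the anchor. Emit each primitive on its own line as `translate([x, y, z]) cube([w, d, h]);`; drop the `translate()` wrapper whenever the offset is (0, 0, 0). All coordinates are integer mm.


translate([247, 471, 0]) cube([60, 35, 857]);
translate([724, 471, 0]) cube([60, 35, 857]);
translate([307, 471, 0]) cube([417, 35, 60]);
translate([307, 471, 797]) cube([417, 35, 60]);


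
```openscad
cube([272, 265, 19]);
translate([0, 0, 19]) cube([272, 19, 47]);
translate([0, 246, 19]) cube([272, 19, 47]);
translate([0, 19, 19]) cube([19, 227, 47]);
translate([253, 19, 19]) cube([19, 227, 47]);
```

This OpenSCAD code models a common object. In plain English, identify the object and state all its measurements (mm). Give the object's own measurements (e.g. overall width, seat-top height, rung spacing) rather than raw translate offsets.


An open-topped rectangular box: outside dimensions 272×265×66 mm, with a uniform wall and base thickness of 19 mm. The base is a full 272×265 slab on the floor; four walls sit on top of the base. The front and back walls (the −y and +y sides) span the full width; the two side walls fit between them.


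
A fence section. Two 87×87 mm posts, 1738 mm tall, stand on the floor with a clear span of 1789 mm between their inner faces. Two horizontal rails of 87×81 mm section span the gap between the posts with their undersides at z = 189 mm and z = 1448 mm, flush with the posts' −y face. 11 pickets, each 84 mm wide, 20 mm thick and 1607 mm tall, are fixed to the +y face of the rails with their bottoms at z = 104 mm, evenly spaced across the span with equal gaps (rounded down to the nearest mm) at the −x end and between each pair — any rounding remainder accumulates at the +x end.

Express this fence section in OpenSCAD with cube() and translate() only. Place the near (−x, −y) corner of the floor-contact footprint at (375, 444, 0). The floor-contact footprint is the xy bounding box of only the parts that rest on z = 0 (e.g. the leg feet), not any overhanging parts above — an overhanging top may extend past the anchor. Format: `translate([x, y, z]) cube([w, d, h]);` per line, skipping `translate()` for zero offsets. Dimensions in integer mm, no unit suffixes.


translate([375, 444, 0]) cube([87, 87, 1738]);
translate([2251, 444, 0]) cube([87, 87, 1738]);
translate([462, 444, 189]) cube([1789, 87, 81]);
translate([462, 444, 1448]) cube([1789, 87, 81]);
translate([534, 531, 104]) cube([84, 20, 1607]);
translate([690, 531, 104]) cube([84, 20, 1607]);
translate([846, 531, 104]) cube([84, 20, 1607]);
translate([1002, 531, 104]) cube([84, 20, 1607]);
translate([1158, 531, 104]) cube([84, 20, 1607]);
translate([1314, 531, 104]) cube([84, 20, 1607]);
translate([1470, 531, 104]) cube([84, 20, 1607]);
translate([1626, 531, 104]) cube([84, 20, 1607]);
translate([1782, 531, 104]) cube([84, 20, 1607]);
translate([1938, 531, 104]) cube([84, 20, 1607]);
translate([2094, 531, 104]) cube([84, 20, 1607]);


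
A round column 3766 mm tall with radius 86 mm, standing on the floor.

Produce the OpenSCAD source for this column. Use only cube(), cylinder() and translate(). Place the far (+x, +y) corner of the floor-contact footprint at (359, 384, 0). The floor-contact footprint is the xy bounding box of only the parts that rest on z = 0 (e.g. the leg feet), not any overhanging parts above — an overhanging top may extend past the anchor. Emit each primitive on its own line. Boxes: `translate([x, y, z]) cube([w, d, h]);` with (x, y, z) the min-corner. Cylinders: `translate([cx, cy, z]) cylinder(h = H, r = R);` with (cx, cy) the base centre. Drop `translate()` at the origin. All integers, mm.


translate([273, 298, 0]) cylinder(h = 3766, r = 86);


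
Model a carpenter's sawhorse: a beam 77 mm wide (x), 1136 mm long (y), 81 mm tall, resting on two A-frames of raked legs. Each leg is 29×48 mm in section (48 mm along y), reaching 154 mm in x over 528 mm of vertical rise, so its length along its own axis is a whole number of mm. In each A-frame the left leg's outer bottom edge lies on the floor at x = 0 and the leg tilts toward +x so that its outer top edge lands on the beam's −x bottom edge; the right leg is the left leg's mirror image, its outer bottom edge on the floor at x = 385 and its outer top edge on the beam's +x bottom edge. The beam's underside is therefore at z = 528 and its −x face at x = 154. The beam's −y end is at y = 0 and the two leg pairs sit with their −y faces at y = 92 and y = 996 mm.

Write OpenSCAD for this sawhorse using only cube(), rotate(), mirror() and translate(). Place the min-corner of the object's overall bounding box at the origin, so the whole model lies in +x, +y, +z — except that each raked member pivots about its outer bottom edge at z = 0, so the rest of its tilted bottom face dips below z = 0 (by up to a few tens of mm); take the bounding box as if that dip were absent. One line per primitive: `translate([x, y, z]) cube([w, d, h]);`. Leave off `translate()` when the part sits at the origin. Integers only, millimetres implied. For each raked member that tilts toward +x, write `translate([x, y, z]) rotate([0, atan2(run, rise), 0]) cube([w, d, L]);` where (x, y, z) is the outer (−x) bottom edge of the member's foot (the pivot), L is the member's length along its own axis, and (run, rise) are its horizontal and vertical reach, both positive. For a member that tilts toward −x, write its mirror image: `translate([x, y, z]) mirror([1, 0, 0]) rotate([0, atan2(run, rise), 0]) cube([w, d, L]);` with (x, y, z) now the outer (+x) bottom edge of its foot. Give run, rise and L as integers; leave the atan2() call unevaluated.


translate([154, 0, 528]) cube([77, 1136, 81]);
translate([0, 92, 0]) rotate([0, atan2(154, 528), 0]) cube([29, 48, 550]);
translate([385, 92, 0]) mirror([1, 0, 0]) rotate([0, atan2(154, 528), 0]) cube([29, 48, 550]);
translate([0, 996, 0]) rotate([0, atan2(154, 528), 0]) cube([29, 48, 550]);
translate([385, 996, 0]) mirror([1, 0, 0]) rotate([0, atan2(154, 528), 0]) cube([29, 48, 550]);


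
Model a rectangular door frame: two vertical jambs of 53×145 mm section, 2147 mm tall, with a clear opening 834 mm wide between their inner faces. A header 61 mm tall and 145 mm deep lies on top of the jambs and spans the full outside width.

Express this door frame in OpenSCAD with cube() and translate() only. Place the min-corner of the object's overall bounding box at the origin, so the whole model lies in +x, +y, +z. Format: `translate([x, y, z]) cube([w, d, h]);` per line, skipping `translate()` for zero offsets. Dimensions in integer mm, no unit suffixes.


cube([53, 145, 2147]);
translate([887, 0, 0]) cube([53, 145, 2147]);
translate([0, 0, 2147]) cube([940, 145, 61]);


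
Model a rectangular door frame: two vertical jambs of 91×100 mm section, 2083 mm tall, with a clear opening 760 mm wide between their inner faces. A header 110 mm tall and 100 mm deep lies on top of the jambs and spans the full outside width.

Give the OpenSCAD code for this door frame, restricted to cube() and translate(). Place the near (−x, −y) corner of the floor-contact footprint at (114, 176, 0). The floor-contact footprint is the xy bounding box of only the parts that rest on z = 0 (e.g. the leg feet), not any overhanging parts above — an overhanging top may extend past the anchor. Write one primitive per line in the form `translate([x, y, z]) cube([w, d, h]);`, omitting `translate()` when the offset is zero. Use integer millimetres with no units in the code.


translate([114, 176, 0]) cube([91, 100, 2083]);
translate([965, 176, 0]) cube([91, 100, 2083]);
translate([114, 176, 2083]) cube([942, 100, 110]);


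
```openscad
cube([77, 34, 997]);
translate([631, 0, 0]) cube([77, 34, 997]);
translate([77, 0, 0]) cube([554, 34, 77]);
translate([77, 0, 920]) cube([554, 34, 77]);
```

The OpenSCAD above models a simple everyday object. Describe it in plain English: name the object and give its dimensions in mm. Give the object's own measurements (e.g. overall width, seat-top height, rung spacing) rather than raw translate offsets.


A rectangular picture frame lying in the x–z plane (depth along y). The opening is 554 mm wide (x) by 843 mm tall (z), surrounded by a border 77 mm wide on all four sides. The frame is 34 mm deep and is made of two full-height vertical stiles with two horizontal rails fitted between them.


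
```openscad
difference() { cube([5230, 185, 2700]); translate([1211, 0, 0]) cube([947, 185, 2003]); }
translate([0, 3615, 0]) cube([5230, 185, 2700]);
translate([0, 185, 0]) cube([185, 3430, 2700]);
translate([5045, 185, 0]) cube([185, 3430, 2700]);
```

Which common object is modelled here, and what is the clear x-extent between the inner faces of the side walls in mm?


A single room. The interior width is 4860 mm.

Four walls enclosing a rectangle with a door in the front wall — a room. Outside width 5230 minus two 185 mm walls gives 4860 mm.


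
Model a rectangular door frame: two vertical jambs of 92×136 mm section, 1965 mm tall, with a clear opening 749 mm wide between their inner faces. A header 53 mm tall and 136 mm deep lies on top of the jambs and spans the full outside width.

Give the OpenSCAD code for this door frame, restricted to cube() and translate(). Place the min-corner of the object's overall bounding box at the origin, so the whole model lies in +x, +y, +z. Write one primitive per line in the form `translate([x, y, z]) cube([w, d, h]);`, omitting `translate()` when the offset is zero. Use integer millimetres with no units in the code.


cube([92, 136, 1965]);
translate([841, 0, 0]) cube([92, 136, 1965]);
translate([0, 0, 1965]) cube([933, 136, 53]);


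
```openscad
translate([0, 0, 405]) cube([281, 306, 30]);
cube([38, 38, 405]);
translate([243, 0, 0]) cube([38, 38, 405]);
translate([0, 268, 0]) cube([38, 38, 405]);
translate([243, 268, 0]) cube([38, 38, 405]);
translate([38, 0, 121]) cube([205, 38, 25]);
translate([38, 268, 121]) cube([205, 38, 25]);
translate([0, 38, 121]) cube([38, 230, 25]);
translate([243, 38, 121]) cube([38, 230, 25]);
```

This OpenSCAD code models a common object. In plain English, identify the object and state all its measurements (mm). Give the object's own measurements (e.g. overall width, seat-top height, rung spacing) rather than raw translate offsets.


A four-legged stool. The seat is a 281×306×30 mm slab whose top surface is at z = 435 mm; four square legs, each 38×38 mm in cross-section, run from the floor (z = 0) to the underside of the seat, each flush with a corner of the seat. Four stretchers, 38 mm wide and 25 mm tall, connect adjacent legs with their undersides at z = 121 mm, each running between the inner faces of the legs it joins and aligned with the legs' outer faces on the other axis.


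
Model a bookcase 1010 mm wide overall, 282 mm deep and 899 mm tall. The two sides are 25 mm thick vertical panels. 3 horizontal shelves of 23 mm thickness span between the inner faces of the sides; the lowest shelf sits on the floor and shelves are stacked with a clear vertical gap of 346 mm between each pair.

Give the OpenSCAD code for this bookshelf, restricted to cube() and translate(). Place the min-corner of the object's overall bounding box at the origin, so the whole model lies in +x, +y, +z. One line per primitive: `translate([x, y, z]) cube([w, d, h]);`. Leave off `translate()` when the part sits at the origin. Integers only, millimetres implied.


cube([25, 282, 899]);
translate([985, 0, 0]) cube([25, 282, 899]);
translate([25, 0, 0]) cube([960, 282, 23]);
translate([25, 0, 369]) cube([960, 282, 23]);
translate([25, 0, 738]) cube([960, 282, 23]);


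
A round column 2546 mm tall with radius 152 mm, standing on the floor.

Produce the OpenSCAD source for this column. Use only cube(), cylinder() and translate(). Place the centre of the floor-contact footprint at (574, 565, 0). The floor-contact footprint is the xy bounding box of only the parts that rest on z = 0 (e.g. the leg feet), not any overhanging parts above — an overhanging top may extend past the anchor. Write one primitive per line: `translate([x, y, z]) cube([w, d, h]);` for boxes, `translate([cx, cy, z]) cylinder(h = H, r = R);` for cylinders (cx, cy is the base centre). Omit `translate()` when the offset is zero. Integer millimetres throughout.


translate([574, 565, 0]) cylinder(h = 2546, r = 152);


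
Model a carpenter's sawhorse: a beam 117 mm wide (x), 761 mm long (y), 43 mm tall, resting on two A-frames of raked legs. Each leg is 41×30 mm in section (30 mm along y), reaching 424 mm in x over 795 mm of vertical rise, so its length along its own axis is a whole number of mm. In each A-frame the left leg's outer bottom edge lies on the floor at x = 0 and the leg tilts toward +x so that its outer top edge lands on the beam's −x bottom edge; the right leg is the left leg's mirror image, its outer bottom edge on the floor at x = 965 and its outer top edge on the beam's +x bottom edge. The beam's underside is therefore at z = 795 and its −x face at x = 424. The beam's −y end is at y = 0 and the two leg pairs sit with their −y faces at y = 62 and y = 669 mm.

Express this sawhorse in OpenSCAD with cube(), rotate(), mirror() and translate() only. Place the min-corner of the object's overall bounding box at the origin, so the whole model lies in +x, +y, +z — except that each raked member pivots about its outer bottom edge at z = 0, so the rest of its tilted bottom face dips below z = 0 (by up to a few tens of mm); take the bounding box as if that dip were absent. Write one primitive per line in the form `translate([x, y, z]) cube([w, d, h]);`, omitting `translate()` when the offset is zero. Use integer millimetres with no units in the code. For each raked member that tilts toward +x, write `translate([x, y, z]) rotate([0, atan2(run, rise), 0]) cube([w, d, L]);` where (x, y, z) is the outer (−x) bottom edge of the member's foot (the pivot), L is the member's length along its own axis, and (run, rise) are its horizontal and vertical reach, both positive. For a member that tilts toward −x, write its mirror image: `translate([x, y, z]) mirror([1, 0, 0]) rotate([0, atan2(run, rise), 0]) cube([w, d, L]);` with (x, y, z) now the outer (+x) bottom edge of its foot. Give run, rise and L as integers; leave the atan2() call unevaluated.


translate([424, 0, 795]) cube([117, 761, 43]);
translate([0, 62, 0]) rotate([0, atan2(424, 795), 0]) cube([41, 30, 901]);
translate([965, 62, 0]) mirror([1, 0, 0]) rotate([0, atan2(424, 795), 0]) cube([41, 30, 901]);
translate([0, 669, 0]) rotate([0, atan2(424, 795), 0]) cube([41, 30, 901]);
translate([965, 669, 0]) mirror([1, 0, 0]) rotate([0, atan2(424, 795), 0]) cube([41, 30, 901]);


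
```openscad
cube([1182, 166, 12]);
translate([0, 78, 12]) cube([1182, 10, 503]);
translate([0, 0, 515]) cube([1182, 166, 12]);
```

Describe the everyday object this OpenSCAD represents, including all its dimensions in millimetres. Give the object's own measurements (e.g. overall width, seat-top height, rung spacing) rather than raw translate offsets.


An I-beam lying along x, 1182 mm long. Overall section height 527 mm. Two flanges 166 mm wide (y) and 12 mm thick, one on the floor and one at the top; a web 10 mm thick runs between them, centred on the flange width.


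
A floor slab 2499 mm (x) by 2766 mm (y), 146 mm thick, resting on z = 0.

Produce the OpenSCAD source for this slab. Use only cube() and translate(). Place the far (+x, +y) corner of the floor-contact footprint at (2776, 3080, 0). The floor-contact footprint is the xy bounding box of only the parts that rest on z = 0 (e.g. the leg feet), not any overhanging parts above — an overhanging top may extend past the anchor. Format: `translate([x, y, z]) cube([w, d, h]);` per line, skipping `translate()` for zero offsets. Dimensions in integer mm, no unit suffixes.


translate([277, 314, 0]) cube([2499, 2766, 146]);


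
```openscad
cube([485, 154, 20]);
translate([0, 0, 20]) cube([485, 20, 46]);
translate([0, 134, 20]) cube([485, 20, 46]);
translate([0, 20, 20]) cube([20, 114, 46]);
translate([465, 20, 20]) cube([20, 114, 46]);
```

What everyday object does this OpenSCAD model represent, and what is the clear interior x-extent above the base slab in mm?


An open box. The internal width is 445 mm.

A 485×154 base slab with four walls standing on it — an open box. The base is 485 mm wide and the walls are 20 mm thick, so the internal width is 485 − 2 × 20 = 445 mm.


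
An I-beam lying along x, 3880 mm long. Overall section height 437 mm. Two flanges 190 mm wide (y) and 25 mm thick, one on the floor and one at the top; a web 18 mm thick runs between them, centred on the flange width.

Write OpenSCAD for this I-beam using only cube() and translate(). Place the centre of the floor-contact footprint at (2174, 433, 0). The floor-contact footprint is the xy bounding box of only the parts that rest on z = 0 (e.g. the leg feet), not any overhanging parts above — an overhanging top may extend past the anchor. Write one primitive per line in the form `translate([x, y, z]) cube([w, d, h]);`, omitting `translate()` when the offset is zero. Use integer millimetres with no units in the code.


translate([234, 338, 0]) cube([3880, 190, 25]);
translate([234, 424, 25]) cube([3880, 18, 387]);
translate([234, 338, 412]) cube([3880, 190, 25]);


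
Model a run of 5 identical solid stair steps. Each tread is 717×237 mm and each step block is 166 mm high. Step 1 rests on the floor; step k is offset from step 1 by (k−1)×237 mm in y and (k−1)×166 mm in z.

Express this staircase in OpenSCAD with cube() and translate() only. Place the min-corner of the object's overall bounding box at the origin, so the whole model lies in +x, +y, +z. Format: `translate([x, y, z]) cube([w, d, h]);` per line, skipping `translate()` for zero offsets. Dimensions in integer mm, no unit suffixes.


cube([717, 237, 166]);
translate([0, 237, 166]) cube([717, 237, 166]);
translate([0, 474, 332]) cube([717, 237, 166]);
translate([0, 711, 498]) cube([717, 237, 166]);
translate([0, 948, 664]) cube([717, 237, 166]);


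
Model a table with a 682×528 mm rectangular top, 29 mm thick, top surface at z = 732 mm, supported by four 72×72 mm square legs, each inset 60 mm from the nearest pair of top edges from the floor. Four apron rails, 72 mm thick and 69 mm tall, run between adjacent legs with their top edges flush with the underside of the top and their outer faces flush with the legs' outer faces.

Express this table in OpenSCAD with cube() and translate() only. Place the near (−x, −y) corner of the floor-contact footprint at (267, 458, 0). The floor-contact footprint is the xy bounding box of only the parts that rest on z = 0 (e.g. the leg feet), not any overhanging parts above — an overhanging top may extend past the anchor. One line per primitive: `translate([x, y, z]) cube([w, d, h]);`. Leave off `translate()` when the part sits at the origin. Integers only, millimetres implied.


translate([207, 398, 703]) cube([682, 528, 29]);
translate([267, 458, 0]) cube([72, 72, 703]);
translate([757, 458, 0]) cube([72, 72, 703]);
translate([267, 794, 0]) cube([72, 72, 703]);
translate([757, 794, 0]) cube([72, 72, 703]);
translate([339, 458, 634]) cube([418, 72, 69]);
translate([339, 794, 634]) cube([418, 72, 69]);
translate([267, 530, 634]) cube([72, 264, 69]);
translate([757, 530, 634]) cube([72, 264, 69]);


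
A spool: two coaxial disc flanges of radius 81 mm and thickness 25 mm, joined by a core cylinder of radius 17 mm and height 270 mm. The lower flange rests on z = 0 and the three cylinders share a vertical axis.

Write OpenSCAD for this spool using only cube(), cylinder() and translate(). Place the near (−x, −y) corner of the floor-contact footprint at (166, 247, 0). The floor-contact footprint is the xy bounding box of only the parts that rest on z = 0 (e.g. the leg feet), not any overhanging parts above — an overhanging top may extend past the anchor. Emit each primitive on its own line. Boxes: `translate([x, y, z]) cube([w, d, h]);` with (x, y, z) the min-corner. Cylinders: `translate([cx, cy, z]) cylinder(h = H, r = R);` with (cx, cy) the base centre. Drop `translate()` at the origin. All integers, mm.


translate([247, 328, 0]) cylinder(h = 25, r = 81);
translate([247, 328, 25]) cylinder(h = 270, r = 17);
translate([247, 328, 295]) cylinder(h = 25, r = 81);


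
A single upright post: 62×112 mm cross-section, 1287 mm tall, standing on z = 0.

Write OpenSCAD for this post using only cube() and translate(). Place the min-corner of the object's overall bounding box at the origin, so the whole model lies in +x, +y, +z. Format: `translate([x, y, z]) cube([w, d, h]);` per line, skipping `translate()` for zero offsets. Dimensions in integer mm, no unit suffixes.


cube([62, 112, 1287]);


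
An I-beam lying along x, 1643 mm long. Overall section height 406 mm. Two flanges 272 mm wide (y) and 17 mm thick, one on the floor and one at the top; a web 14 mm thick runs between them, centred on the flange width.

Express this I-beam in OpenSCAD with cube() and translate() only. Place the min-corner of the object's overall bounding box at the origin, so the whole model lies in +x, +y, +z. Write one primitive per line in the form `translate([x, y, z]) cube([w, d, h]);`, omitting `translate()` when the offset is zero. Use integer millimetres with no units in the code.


cube([1643, 272, 17]);
translate([0, 129, 17]) cube([1643, 14, 372]);
translate([0, 0, 389]) cube([1643, 272, 17]);


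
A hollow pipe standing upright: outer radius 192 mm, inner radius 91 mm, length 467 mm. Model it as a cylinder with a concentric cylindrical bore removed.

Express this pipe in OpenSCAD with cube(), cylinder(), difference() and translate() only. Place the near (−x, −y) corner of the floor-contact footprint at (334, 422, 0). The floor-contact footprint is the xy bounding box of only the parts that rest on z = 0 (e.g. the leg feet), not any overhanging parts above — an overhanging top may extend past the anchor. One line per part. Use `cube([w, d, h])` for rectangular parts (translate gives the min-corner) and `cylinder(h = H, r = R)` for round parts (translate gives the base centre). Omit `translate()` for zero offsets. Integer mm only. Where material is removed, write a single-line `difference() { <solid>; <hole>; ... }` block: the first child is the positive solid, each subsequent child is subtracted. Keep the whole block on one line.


difference() { translate([526, 614, 0]) cylinder(h = 467, r = 192); translate([526, 614, 0]) cylinder(h = 467, r = 91); }


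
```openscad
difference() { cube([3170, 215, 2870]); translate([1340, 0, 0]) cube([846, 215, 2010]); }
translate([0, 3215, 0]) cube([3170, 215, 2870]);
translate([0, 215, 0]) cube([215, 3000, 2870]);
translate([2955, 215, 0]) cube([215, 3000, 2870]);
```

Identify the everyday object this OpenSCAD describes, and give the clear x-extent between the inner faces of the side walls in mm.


A single room. The interior width is 2740 mm.

Four walls enclosing a rectangle with a door in the front wall — a room. Outside width 3170 minus two 215 mm walls gives 2740 mm.


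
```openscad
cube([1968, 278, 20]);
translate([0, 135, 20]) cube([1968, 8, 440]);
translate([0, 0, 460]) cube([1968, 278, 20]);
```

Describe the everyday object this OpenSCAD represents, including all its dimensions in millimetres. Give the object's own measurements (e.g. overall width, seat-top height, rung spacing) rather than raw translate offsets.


An I-beam lying along x, 1968 mm long. Overall section height 480 mm. Two flanges 278 mm wide (y) and 20 mm thick, one on the floor and one at the top; a web 8 mm thick runs between them, centred on the flange width.


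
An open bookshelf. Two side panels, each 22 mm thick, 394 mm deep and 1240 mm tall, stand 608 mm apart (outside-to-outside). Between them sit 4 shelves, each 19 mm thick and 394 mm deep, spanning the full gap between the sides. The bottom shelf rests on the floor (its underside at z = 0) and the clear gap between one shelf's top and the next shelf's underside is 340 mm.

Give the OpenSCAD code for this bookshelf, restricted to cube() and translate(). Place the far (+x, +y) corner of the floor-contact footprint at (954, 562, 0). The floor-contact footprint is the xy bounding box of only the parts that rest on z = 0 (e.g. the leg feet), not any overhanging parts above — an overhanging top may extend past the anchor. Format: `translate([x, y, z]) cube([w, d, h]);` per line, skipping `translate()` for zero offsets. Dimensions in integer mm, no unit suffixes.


translate([346, 168, 0]) cube([22, 394, 1240]);
translate([932, 168, 0]) cube([22, 394, 1240]);
translate([368, 168, 0]) cube([564, 394, 19]);
translate([368, 168, 359]) cube([564, 394, 19]);
translate([368, 168, 718]) cube([564, 394, 19]);
translate([368, 168, 1077]) cube([564, 394, 19]);


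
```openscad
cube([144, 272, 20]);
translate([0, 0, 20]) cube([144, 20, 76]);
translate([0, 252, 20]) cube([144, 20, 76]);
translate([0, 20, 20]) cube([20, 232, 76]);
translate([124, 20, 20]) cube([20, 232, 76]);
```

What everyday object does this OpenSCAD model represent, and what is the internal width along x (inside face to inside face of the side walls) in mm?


An open box. The internal width is 104 mm.

A 144×272 base slab with four walls standing on it — an open box. The base is 144 mm wide and the walls are 20 mm thick, so the internal width is 144 − 2 × 20 = 104 mm.


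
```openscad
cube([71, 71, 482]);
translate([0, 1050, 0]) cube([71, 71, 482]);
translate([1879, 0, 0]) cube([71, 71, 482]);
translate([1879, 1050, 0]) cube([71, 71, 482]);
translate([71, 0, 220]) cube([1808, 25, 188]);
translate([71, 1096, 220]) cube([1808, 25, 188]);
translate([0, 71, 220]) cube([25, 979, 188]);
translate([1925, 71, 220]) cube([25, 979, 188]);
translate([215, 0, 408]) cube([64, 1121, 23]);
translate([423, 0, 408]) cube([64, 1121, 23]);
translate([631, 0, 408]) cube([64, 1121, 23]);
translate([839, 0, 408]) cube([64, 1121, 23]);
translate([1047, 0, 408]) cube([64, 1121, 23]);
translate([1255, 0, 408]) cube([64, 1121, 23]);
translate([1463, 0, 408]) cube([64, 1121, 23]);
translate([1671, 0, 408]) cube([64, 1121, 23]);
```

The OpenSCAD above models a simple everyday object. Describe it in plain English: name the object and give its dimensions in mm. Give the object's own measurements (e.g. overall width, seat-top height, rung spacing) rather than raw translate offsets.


A bed frame 1950 mm long (x) by 1121 mm wide (y). Four 71×71 mm corner posts, 482 mm tall, at the corners of the footprint. Four rails of 25 mm thickness and 188 mm height run between adjacent posts with their undersides at z = 220 mm, their outer faces flush with the outside of the frame (the two x-running rails run between the posts' inner faces; the two y-running rails run between the posts' inner faces). 8 slats, each 64 mm wide (x) and 23 mm thick, lie across the top of the two x-running rails, running the full 1121 mm width of the frame in y; along x they sit between the end posts with a 144 mm gap after the −x posts and between neighbouring slats and before the +x posts.


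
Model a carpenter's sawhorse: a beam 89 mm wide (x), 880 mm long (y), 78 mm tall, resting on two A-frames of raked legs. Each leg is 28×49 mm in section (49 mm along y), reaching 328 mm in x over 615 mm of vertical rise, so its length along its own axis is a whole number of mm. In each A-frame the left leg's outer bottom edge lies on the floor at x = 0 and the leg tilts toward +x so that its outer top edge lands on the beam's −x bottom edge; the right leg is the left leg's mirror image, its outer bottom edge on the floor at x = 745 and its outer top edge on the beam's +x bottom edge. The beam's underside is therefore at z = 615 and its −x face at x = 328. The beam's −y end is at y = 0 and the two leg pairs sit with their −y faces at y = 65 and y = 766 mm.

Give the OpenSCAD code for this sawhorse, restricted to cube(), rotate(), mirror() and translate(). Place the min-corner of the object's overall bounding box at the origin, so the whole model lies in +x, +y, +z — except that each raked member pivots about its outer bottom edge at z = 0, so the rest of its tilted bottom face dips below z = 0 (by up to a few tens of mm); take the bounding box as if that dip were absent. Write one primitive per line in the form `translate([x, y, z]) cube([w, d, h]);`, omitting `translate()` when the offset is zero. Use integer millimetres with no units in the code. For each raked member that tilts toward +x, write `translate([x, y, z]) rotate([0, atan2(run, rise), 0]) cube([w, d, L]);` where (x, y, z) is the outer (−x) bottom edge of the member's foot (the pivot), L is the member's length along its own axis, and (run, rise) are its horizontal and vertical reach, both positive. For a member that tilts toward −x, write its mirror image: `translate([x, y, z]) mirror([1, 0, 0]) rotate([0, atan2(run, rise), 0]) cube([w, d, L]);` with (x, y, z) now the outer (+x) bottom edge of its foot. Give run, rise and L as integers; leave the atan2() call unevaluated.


translate([328, 0, 615]) cube([89, 880, 78]);
translate([0, 65, 0]) rotate([0, atan2(328, 615), 0]) cube([28, 49, 697]);
translate([745, 65, 0]) mirror([1, 0, 0]) rotate([0, atan2(328, 615), 0]) cube([28, 49, 697]);
translate([0, 766, 0]) rotate([0, atan2(328, 615), 0]) cube([28, 49, 697]);
translate([745, 766, 0]) mirror([1, 0, 0]) rotate([0, atan2(328, 615), 0]) cube([28, 49, 697]);
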